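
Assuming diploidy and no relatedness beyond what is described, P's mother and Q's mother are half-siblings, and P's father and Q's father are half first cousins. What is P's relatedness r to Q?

Relatedness sums over independent paths through distinct common ancestors.
P and Q are related in two ways: half first cousins through their mothers (r = 1/16) and half second cousins through their fathers (r = 1/64).
r = 1/16 + 1/64 = 5/64 = 0.078125.

0.078125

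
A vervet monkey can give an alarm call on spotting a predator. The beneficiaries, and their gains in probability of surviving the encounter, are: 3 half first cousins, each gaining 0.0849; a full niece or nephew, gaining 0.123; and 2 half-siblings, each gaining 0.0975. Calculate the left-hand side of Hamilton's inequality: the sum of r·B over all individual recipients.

0.09541875

r to a half first cousin = 1/16 (half first cousins share one grandparent — one path of length 4: r = (1/2)^4 = 1/16).
r to a full niece or nephew = 0.25 (full aunt/uncle↔niece/nephew: two paths of length 3 through the shared grandparent pair: r = 2·(1/2)^3 = 1/4).
r to a half-sibling = 1/4 (half-sibs share one parent — one path of length 2: r = (1/2)^2 = 1/4).
Summing one r·B term per recipient: 3·0.0625·0.0849 + 1·0.25·0.123 + 2·0.25·0.0975 = 0.09541875.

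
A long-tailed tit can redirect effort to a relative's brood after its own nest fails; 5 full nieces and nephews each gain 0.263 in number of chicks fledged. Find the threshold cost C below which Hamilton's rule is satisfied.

r to a full niece or nephew = 1/4 (full aunt/uncle↔niece/nephew: two paths of length 3 through the shared grandparent pair: r = 2·(1/2)^3 = 1/4).
Hamilton's rule: n·r·B > C, so the trait is favored while C < n·r·B = 5·0.25·0.263 = 0.32875.

0.32875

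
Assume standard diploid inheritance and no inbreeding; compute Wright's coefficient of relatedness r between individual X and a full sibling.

Each parent–offspring link contributes a factor of 1/2, and independent paths through distinct common ancestors add.
Full sibs share both parents — two paths of length 2: r = 2·(1/2)^2 = 1/2.

0.5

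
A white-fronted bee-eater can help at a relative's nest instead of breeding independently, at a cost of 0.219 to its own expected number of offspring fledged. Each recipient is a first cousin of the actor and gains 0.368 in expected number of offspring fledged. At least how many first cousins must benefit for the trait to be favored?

r to a first cousin = 0.125 (first cousins share one grandparent pair — two paths of length 4: r = 2·(1/2)^4 = 1/8).
Hamilton's rule: n·r·B > C  ⇒  n > C/(r·B) = 0.219/(0.125·0.368) = 4.761.
The smallest integer exceeding 4.761 is 5.

5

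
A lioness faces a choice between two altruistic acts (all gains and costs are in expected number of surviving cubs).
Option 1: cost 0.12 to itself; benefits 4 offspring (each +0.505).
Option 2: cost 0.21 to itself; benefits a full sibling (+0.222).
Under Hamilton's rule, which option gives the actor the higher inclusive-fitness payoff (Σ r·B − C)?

Option 1: r to an offspring = 0.5.
Option 1: Σ r·B − C = (4·0.5·0.505) − 0.12 = 0.89.
Option 2: r to a full sibling = 0.5.
Option 2: Σ r·B − C = (1·0.5·0.222) − 0.21 = -0.099.
Option 1 has the higher net inclusive-fitness payoff.

Option 1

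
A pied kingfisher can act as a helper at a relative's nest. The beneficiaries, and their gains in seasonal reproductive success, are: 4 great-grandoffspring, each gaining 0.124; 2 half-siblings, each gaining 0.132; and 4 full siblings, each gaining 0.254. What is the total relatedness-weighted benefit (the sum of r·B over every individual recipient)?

0.636

r to a great-grandoffspring = 0.125 (three parent–offspring links: r = (1/2)^3 = 1/8).
r to a half-sibling = 0.25 (half-sibs share one parent — one path of length 2: r = (1/2)^2 = 1/4).
r to a full sibling = 0.5 (full sibs share both parents — two paths of length 2: r = 2·(1/2)^2 = 1/2).
Summing one r·B term per recipient: 4·0.125·0.124 + 2·0.25·0.132 + 4·0.5·0.254 = 0.636.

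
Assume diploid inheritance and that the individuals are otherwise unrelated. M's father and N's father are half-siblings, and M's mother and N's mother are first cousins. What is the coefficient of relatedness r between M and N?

0.09375

Relatedness sums over independent paths through distinct common ancestors.
M and N are related in two ways: half first cousins through their fathers (r = 1/16) and second cousins through their mothers (r = 1/32).
r = 1/16 + 1/32 = 0.09375.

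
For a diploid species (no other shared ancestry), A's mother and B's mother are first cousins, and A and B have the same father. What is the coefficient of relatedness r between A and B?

Relatedness sums over independent paths through distinct common ancestors.
A and B are related in two ways: second cousins through their mothers (r = 1/32) and half-sibs through their shared father (r = 1/4).
r = 1/32 + 1/4 = 0.28125.

0.28125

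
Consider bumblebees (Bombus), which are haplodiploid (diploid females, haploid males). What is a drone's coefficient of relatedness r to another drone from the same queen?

0.5

Haploid brothers each carry a random half of the queen's diploid genome, so on average they share half: r = 1/2.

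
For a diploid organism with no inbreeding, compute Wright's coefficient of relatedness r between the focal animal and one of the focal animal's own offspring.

Each parent–offspring link contributes a factor of 1/2, and independent paths through distinct common ancestors add.
One parent–offspring link: r = (1/2)^1 = 1/2.

0.5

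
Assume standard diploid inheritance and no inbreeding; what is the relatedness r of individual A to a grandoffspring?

0.25

Each parent–offspring link contributes a factor of 1/2, and independent paths through distinct common ancestors add.
Two parent–offspring links: r = (1/2)^2 = 1/4.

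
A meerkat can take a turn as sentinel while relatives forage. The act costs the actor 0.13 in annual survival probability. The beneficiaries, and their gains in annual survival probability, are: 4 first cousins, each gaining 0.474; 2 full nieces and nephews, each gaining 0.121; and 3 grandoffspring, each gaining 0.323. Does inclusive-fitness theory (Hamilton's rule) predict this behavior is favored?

Yes

Hamilton's rule: the trait is favored when the sum of r·B over every recipient exceeds the actor's cost C.
r to a first cousin = 0.125 (first cousins share one grandparent pair — two paths of length 4: r = 2·(1/2)^4 = 1/8).
r to a full niece or nephew = 0.25 (full aunt/uncle↔niece/nephew: two paths of length 3 through the shared grandparent pair: r = 2·(1/2)^3 = 1/4).
r to a grandoffspring = 1/4 (two parent–offspring links: r = (1/2)^2 = 1/4).
Summing one r·B term per recipient: 4·0.125·0.474 + 2·0.25·0.121 + 3·0.25·0.323 = 0.53975.
0.53975 > 0.13: the indirect benefit exceeds the cost.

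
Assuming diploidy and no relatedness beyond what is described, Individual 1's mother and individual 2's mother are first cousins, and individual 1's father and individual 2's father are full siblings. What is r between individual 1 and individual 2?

Independent pedigree routes through distinct common ancestors add.
Individual 1 and individual 2 are related in two ways: second cousins through their mothers (r = 1/32) and first cousins through their fathers (r = 1/8).
r = 1/32 + 1/8 = 5/32 = 0.15625.

0.15625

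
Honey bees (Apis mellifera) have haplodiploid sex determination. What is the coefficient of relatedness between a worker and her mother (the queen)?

0.5

One meiotic link between diploid queen and diploid daughter: r = 1/2.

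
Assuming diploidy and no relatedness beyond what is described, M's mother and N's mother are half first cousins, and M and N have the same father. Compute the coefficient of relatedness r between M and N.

Wright's path rule: contributions from independent ancestry routes add.
M and N are related in two ways: half second cousins through their mothers (r = 1/64) and half-sibs through their shared father (r = 1/4).
r = 1/64 + 1/4 = 0.265625.

0.265625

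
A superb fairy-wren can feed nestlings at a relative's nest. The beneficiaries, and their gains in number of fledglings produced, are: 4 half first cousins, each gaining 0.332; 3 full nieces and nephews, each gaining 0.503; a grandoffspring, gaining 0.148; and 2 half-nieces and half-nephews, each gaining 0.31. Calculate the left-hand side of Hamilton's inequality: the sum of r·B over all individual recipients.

0.57475

r to a half first cousin = 0.0625 (half first cousins share one grandparent — one path of length 4: r = (1/2)^4 = 1/16).
r to a full niece or nephew = 1/4 (full aunt/uncle↔niece/nephew: two paths of length 3 through the shared grandparent pair: r = 2·(1/2)^3 = 1/4).
r to a grandoffspring = 1/4 (two parent–offspring links: r = (1/2)^2 = 1/4).
r to a half-niece or half-nephew = 1/8 (half-aunt/uncle↔niece/nephew: one path of length 3: r = (1/2)^3 = 1/8).
Summing one r·B term per recipient: 4·0.0625·0.332 + 3·0.25·0.503 + 1·0.25·0.148 + 2·0.125·0.31 = 0.57475.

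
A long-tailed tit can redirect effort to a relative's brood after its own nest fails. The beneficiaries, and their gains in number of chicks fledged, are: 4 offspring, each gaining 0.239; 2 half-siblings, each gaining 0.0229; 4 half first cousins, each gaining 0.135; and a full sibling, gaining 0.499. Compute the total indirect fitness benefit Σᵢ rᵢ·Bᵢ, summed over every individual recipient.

r to an offspring = 0.5 (one parent–offspring link: r = (1/2)^1 = 1/2).
r to a half-sibling = 0.25 (half-sibs share one parent — one path of length 2: r = (1/2)^2 = 1/4).
r to a half first cousin = 1/16 (half first cousins share one grandparent — one path of length 4: r = (1/2)^4 = 1/16).
r to a full sibling = 0.5 (full sibs share both parents — two paths of length 2: r = 2·(1/2)^2 = 1/2).
Summing one r·B term per recipient: 4·0.5·0.239 + 2·0.25·0.0229 + 4·0.0625·0.135 + 1·0.5·0.499 = 0.7727.

0.7727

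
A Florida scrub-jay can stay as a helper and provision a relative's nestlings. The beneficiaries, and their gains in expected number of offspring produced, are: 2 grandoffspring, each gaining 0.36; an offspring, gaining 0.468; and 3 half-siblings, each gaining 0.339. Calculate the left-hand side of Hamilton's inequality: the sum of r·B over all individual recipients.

r to a grandoffspring = 0.25 (two parent–offspring links: r = (1/2)^2 = 1/4).
r to an offspring = 0.5 (one parent–offspring link: r = (1/2)^1 = 1/2).
r to a half-sibling = 1/4 (half-sibs share one parent — one path of length 2: r = (1/2)^2 = 1/4).
Summing one r·B term per recipient: 2·0.25·0.36 + 1·0.5·0.468 + 3·0.25·0.339 = 0.66825.

0.66825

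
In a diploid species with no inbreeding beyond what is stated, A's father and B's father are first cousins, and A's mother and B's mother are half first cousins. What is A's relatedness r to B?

0.046875

Independent pedigree routes through distinct common ancestors add.
A and B are related in two ways: second cousins through their fathers (r = 1/32) and half second cousins through their mothers (r = 1/64).
r = 1/32 + 1/64 = 3/64 = 0.046875.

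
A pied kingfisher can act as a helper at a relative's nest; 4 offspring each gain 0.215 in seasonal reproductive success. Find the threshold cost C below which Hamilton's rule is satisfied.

0.43

r to an offspring = 0.5 (one parent–offspring link: r = (1/2)^1 = 1/2).
Hamilton's rule: n·r·B > C, so the trait is favored while C < n·r·B = 4·0.5·0.215 = 0.43.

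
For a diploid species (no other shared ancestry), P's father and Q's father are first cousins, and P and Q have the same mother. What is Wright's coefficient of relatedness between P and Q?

0.28125

Relatedness sums over independent paths through distinct common ancestors.
P and Q are related in two ways: second cousins through their fathers (r = 1/32) and half-sibs through their shared mother (r = 1/4).
r = 1/32 + 1/4 = 0.28125.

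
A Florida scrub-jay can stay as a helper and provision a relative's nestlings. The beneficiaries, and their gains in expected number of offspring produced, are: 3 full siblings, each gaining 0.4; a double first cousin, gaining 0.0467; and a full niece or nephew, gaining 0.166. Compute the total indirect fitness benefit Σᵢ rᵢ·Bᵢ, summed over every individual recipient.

0.653175

r to a full sibling = 0.5 (full sibs share both parents — two paths of length 2: r = 2·(1/2)^2 = 1/2).
r to a double first cousin = 1/4 (double first cousins share both grandparent pairs — four paths of length 4: r = 4·(1/2)^4 = 1/4).
r to a full niece or nephew = 1/4 (full aunt/uncle↔niece/nephew: two paths of length 3 through the shared grandparent pair: r = 2·(1/2)^3 = 1/4).
Summing one r·B term per recipient: 3·0.5·0.4 + 1·0.25·0.0467 + 1·0.25·0.166 = 0.653175.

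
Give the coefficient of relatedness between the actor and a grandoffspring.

0.25

Two parent–offspring links: r = (1/2)^2 = 1/4.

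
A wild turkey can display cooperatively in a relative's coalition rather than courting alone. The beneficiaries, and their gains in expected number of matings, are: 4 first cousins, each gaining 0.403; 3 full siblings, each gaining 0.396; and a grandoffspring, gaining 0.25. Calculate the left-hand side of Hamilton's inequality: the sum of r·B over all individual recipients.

r to a first cousin = 1/8 (first cousins share one grandparent pair — two paths of length 4: r = 2·(1/2)^4 = 1/8).
r to a full sibling = 1/2 (full sibs share both parents — two paths of length 2: r = 2·(1/2)^2 = 1/2).
r to a grandoffspring = 1/4 (two parent–offspring links: r = (1/2)^2 = 1/4).
Summing one r·B term per recipient: 4·0.125·0.403 + 3·0.5·0.396 + 1·0.25·0.25 = 0.858.

0.858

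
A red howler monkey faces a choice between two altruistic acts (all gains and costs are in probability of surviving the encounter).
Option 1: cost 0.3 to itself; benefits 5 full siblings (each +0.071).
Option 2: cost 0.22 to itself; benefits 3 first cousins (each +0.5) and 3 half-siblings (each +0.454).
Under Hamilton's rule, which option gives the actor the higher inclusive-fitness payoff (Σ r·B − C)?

Option 2

Option 1: r to a full sibling = 0.5.
Option 1: Σ r·B − C = (5·0.5·0.071) − 0.3 = -0.1225.
Option 2: r to a first cousin = 0.125.
Option 2: r to a half-sibling = 0.25.
Option 2: Σ r·B − C = (3·0.125·0.5 + 3·0.25·0.454) − 0.22 = 0.308.
Option 2 has the higher net inclusive-fitness payoff.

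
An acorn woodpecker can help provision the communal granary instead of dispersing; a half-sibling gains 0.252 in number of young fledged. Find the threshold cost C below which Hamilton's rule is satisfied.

r to a half-sibling = 0.25 (half-sibs share one parent — one path of length 2: r = (1/2)^2 = 1/4).
Hamilton's rule: n·r·B > C, so the trait is favored while C < n·r·B = 1·0.25·0.252 = 0.063.

0.063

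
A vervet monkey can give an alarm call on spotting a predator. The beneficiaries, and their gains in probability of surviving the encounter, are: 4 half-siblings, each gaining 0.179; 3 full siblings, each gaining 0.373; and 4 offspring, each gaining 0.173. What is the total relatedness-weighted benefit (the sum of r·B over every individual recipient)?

1.0845

r to a half-sibling = 0.25 (half-sibs share one parent — one path of length 2: r = (1/2)^2 = 1/4).
r to a full sibling = 1/2 (full sibs share both parents — two paths of length 2: r = 2·(1/2)^2 = 1/2).
r to an offspring = 1/2 (one parent–offspring link: r = (1/2)^1 = 1/2).
Summing one r·B term per recipient: 4·0.25·0.179 + 3·0.5·0.373 + 4·0.5·0.173 = 1.0845.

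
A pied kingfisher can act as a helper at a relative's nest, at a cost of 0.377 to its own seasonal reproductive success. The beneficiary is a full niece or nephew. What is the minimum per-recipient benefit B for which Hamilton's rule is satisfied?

1.508

r to a full niece or nephew = 0.25 (full aunt/uncle↔niece/nephew: two paths of length 3 through the shared grandparent pair: r = 2·(1/2)^3 = 1/4).
Hamilton's rule with n recipients of equal r: n·r·B > C, so B > C/(n·r) = 0.377/(1·0.25) = 1.508.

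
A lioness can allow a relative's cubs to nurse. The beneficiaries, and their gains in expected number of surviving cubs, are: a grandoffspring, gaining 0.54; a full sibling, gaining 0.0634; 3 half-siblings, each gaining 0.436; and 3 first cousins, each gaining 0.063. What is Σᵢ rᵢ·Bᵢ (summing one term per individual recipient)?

0.517325

r to a grandoffspring = 1/4 (two parent–offspring links: r = (1/2)^2 = 1/4).
r to a full sibling = 0.5 (full sibs share both parents — two paths of length 2: r = 2·(1/2)^2 = 1/2).
r to a half-sibling = 1/4 (half-sibs share one parent — one path of length 2: r = (1/2)^2 = 1/4).
r to a first cousin = 0.125 (first cousins share one grandparent pair — two paths of length 4: r = 2·(1/2)^4 = 1/8).
Summing one r·B term per recipient: 1·0.25·0.54 + 1·0.5·0.0634 + 3·0.25·0.436 + 3·0.125·0.063 = 0.517325.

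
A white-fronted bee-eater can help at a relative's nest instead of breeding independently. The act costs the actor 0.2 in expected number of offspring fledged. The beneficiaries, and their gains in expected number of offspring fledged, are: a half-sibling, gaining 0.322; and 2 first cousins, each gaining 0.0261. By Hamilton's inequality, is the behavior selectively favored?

Hamilton's rule: the trait is favored when the sum of r·B over every recipient exceeds the actor's cost C.
r to a half-sibling = 0.25 (half-sibs share one parent — one path of length 2: r = (1/2)^2 = 1/4).
r to a first cousin = 0.125 (first cousins share one grandparent pair — two paths of length 4: r = 2·(1/2)^4 = 1/8).
Summing one r·B term per recipient: 1·0.25·0.322 + 2·0.125·0.0261 = 0.087025.
0.087025 < 0.2: the indirect benefit is less than the cost.

No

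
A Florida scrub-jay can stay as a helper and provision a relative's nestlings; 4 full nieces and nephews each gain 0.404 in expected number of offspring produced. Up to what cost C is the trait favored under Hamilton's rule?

r to a full niece or nephew = 0.25 (full aunt/uncle↔niece/nephew: two paths of length 3 through the shared grandparent pair: r = 2·(1/2)^3 = 1/4).
Hamilton's rule: n·r·B > C, so the trait is favored while C < n·r·B = 4·0.25·0.404 = 0.404.

0.404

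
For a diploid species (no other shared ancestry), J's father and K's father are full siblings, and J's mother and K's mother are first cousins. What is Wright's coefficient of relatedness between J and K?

Relatedness sums over independent paths through distinct common ancestors.
J and K are related in two ways: first cousins through their fathers (r = 1/8) and second cousins through their mothers (r = 1/32).
r = 1/8 + 1/32 = 0.15625.

0.15625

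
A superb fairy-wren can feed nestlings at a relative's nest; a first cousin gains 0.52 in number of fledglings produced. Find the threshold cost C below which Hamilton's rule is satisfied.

0.065

r to a first cousin = 1/8 (first cousins share one grandparent pair — two paths of length 4: r = 2·(1/2)^4 = 1/8).
Hamilton's rule: n·r·B > C, so the trait is favored while C < n·r·B = 1·0.125·0.52 = 0.065.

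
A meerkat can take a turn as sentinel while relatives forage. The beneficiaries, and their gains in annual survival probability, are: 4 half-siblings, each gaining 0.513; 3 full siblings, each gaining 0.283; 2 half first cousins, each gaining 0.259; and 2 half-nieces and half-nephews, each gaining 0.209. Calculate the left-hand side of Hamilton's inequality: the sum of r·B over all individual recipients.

1.022125

r to a half-sibling = 0.25 (half-sibs share one parent — one path of length 2: r = (1/2)^2 = 1/4).
r to a full sibling = 1/2 (full sibs share both parents — two paths of length 2: r = 2·(1/2)^2 = 1/2).
r to a half first cousin = 1/16 (half first cousins share one grandparent — one path of length 4: r = (1/2)^4 = 1/16).
r to a half-niece or half-nephew = 0.125 (half-aunt/uncle↔niece/nephew: one path of length 3: r = (1/2)^3 = 1/8).
Summing one r·B term per recipient: 4·0.25·0.513 + 3·0.5·0.283 + 2·0.0625·0.259 + 2·0.125·0.209 = 1.022125.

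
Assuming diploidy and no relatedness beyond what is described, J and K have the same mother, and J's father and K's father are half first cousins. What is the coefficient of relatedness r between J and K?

Relatedness sums over independent paths through distinct common ancestors.
J and K are related in two ways: half-sibs through their shared mother (r = 1/4) and half second cousins through their fathers (r = 1/64).
r = 1/4 + 1/64 = 0.265625.

0.265625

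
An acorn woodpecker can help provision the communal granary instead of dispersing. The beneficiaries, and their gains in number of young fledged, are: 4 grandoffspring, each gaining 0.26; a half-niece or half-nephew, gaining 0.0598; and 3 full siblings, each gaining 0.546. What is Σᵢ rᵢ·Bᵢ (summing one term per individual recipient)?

1.086475

r to a grandoffspring = 1/4 (two parent–offspring links: r = (1/2)^2 = 1/4).
r to a half-niece or half-nephew = 1/8 (half-aunt/uncle↔niece/nephew: one path of length 3: r = (1/2)^3 = 1/8).
r to a full sibling = 1/2 (full sibs share both parents — two paths of length 2: r = 2·(1/2)^2 = 1/2).
Summing one r·B term per recipient: 4·0.25·0.26 + 1·0.125·0.0598 + 3·0.5·0.546 = 1.086475.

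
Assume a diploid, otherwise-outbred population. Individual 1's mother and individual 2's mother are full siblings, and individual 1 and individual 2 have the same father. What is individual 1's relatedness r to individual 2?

Wright's path rule: contributions from independent ancestry routes add.
Individual 1 and individual 2 are related in two ways: first cousins through their mothers (r = 1/8) and half-sibs through their shared father (r = 1/4).
r = 1/8 + 1/4 = 3/8 = 0.375.

0.375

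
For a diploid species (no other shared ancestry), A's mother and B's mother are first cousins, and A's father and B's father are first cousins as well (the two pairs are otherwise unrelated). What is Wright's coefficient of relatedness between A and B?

Independent pedigree routes through distinct common ancestors add.
A and B are related in two ways: second cousins through their mothers (r = 1/32) and second cousins through their fathers (r = 1/32).
r = 1/32 + 1/32 = 1/16 = 0.0625.

0.0625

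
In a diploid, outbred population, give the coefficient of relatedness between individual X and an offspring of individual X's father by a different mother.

Each parent–offspring link contributes a factor of 1/2, and independent paths through distinct common ancestors add.
Half-sibs share one parent — one path of length 2: r = (1/2)^2 = 1/4.

0.25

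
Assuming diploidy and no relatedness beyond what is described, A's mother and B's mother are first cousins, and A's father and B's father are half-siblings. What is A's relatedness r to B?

Wright's path rule: contributions from independent ancestry routes add.
A and B are related in two ways: second cousins through their mothers (r = 1/32) and half first cousins through their fathers (r = 1/16).
r = 1/32 + 1/16 = 3/32 = 0.09375.

0.09375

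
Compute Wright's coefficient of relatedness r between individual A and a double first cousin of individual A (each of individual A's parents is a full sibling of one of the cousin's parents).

0.25

Each parent–offspring link contributes a factor of 1/2, and independent paths through distinct common ancestors add.
Double first cousins share both grandparent pairs — four paths of length 4: r = 4·(1/2)^4 = 1/4.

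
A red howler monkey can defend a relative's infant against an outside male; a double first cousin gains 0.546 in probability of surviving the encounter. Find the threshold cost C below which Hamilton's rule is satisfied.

0.1365

r to a double first cousin = 1/4 (double first cousins share both grandparent pairs — four paths of length 4: r = 4·(1/2)^4 = 1/4).
Hamilton's rule: n·r·B > C, so the trait is favored while C < n·r·B = 1·0.25·0.546 = 0.1365.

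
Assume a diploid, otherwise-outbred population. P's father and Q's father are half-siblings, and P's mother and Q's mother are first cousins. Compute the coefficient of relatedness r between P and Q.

With two independent routes of shared ancestry, r is the sum of the two contributions.
P and Q are related in two ways: half first cousins through their fathers (r = 1/16) and second cousins through their mothers (r = 1/32).
r = 1/16 + 1/32 = 3/32 = 0.09375.

0.09375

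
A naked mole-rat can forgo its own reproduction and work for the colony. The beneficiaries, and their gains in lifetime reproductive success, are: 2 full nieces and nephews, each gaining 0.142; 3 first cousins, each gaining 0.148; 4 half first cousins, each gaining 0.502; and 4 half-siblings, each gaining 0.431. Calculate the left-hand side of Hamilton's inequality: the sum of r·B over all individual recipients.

0.683

r to a full niece or nephew = 1/4 (full aunt/uncle↔niece/nephew: two paths of length 3 through the shared grandparent pair: r = 2·(1/2)^3 = 1/4).
r to a first cousin = 0.125 (first cousins share one grandparent pair — two paths of length 4: r = 2·(1/2)^4 = 1/8).
r to a half first cousin = 0.0625 (half first cousins share one grandparent — one path of length 4: r = (1/2)^4 = 1/16).
r to a half-sibling = 1/4 (half-sibs share one parent — one path of length 2: r = (1/2)^2 = 1/4).
Summing one r·B term per recipient: 2·0.25·0.142 + 3·0.125·0.148 + 4·0.0625·0.502 + 4·0.25·0.431 = 0.683.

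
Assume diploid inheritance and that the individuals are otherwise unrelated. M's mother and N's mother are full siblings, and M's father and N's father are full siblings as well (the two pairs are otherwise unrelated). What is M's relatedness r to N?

0.25

With two independent routes of shared ancestry, r is the sum of the two contributions.
M and N are related in two ways: first cousins through their mothers (r = 1/8) and first cousins through their fathers (r = 1/8) — i.e. double first cousins.
r = 1/8 + 1/8 = 1/4 = 0.25.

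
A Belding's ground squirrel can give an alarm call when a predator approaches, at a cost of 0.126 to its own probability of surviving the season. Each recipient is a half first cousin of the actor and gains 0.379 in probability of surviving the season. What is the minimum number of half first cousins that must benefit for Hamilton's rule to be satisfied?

r to a half first cousin = 1/16 (half first cousins share one grandparent — one path of length 4: r = (1/2)^4 = 1/16).
Hamilton's rule: n·r·B > C  ⇒  n > C/(r·B) = 0.126/(0.0625·0.379) = 5.319.
The smallest integer exceeding 5.319 is 6.

6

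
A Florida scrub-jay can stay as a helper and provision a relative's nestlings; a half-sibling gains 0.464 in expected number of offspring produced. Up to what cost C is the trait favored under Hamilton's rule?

0.116

r to a half-sibling = 0.25 (half-sibs share one parent — one path of length 2: r = (1/2)^2 = 1/4).
Hamilton's rule: n·r·B > C, so the trait is favored while C < n·r·B = 1·0.25·0.464 = 0.116.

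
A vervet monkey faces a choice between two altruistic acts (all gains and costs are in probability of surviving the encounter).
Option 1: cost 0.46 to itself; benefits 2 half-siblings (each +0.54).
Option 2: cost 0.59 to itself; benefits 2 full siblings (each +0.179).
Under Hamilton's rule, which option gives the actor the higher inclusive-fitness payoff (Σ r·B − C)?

Option 1

Option 1: r to a half-sibling = 0.25.
Option 1: Σ r·B − C = (2·0.25·0.54) − 0.46 = -0.19.
Option 2: r to a full sibling = 0.5.
Option 2: Σ r·B − C = (2·0.5·0.179) − 0.59 = -0.411.
Option 1 has the higher net inclusive-fitness payoff.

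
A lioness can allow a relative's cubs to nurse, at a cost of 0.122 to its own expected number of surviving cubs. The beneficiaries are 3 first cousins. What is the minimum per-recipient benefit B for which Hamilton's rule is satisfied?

0.3253

r to a first cousin = 1/8 (first cousins share one grandparent pair — two paths of length 4: r = 2·(1/2)^4 = 1/8).
Hamilton's rule with n recipients of equal r: n·r·B > C, so B > C/(n·r) = 0.122/(3·0.125) = 0.3253.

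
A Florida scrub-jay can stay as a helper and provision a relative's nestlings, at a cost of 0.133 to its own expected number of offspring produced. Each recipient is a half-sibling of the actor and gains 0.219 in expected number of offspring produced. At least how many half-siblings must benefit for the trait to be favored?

r to a half-sibling = 0.25 (half-sibs share one parent — one path of length 2: r = (1/2)^2 = 1/4).
Hamilton's rule: n·r·B > C  ⇒  n > C/(r·B) = 0.133/(0.25·0.219) = 2.429.
The smallest integer exceeding 2.429 is 3.

3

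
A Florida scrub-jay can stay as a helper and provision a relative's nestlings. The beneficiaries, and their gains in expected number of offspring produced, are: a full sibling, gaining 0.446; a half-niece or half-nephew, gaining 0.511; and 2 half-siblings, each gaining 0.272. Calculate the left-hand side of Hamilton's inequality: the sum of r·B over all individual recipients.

0.422875

r to a full sibling = 1/2 (full sibs share both parents — two paths of length 2: r = 2·(1/2)^2 = 1/2).
r to a half-niece or half-nephew = 0.125 (half-aunt/uncle↔niece/nephew: one path of length 3: r = (1/2)^3 = 1/8).
r to a half-sibling = 1/4 (half-sibs share one parent — one path of length 2: r = (1/2)^2 = 1/4).
Summing one r·B term per recipient: 1·0.5·0.446 + 1·0.125·0.511 + 2·0.25·0.272 = 0.422875.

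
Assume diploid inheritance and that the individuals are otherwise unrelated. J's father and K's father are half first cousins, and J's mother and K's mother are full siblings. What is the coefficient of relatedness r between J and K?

Independent pedigree routes through distinct common ancestors add.
J and K are related in two ways: half second cousins through their fathers (r = 1/64) and first cousins through their mothers (r = 1/8).
r = 1/64 + 1/8 = 0.140625.

0.140625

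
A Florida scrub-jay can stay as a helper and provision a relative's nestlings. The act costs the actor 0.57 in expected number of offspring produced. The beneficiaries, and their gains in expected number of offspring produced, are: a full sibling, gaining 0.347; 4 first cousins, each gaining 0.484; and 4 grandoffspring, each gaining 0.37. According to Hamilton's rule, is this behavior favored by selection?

Yes

Hamilton's rule: the trait is favored when the sum of r·B over every recipient exceeds the actor's cost C.
r to a full sibling = 1/2 (full sibs share both parents — two paths of length 2: r = 2·(1/2)^2 = 1/2).
r to a first cousin = 0.125 (first cousins share one grandparent pair — two paths of length 4: r = 2·(1/2)^4 = 1/8).
r to a grandoffspring = 0.25 (two parent–offspring links: r = (1/2)^2 = 1/4).
Summing one r·B term per recipient: 1·0.5·0.347 + 4·0.125·0.484 + 4·0.25·0.37 = 0.7855.
0.7855 > 0.57: the indirect benefit exceeds the cost.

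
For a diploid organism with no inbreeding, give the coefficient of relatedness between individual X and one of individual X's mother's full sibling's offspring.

Each parent–offspring link contributes a factor of 1/2, and independent paths through distinct common ancestors add.
First cousins share one grandparent pair — two paths of length 4: r = 2·(1/2)^4 = 1/8.

0.125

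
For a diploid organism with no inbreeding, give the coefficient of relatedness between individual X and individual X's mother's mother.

0.25

Each parent–offspring link contributes a factor of 1/2, and independent paths through distinct common ancestors add.
Two parent–offspring links: r = (1/2)^2 = 1/4.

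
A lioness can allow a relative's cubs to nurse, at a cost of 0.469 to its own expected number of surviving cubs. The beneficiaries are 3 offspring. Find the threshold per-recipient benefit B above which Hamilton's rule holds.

0.3127

r to an offspring = 0.5 (one parent–offspring link: r = (1/2)^1 = 1/2).
Hamilton's rule with n recipients of equal r: n·r·B > C, so B > C/(n·r) = 0.469/(3·0.5) = 0.3127.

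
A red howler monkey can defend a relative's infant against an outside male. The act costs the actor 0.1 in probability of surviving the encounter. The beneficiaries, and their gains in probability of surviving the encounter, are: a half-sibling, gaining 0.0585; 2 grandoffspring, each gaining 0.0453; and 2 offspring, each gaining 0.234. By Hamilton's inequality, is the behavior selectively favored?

Hamilton's rule: the trait is favored when the sum of r·B over every recipient exceeds the actor's cost C.
r to a half-sibling = 0.25 (half-sibs share one parent — one path of length 2: r = (1/2)^2 = 1/4).
r to a grandoffspring = 1/4 (two parent–offspring links: r = (1/2)^2 = 1/4).
r to an offspring = 1/2 (one parent–offspring link: r = (1/2)^1 = 1/2).
Summing one r·B term per recipient: 1·0.25·0.0585 + 2·0.25·0.0453 + 2·0.5·0.234 = 0.271275.
0.271275 > 0.1: the indirect benefit exceeds the cost.

Yes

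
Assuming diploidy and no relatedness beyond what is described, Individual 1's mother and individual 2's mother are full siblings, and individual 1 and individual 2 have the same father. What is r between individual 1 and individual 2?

0.375

Relatedness sums over independent paths through distinct common ancestors.
Individual 1 and individual 2 are related in two ways: first cousins through their mothers (r = 1/8) and half-sibs through their shared father (r = 1/4).
r = 1/8 + 1/4 = 3/8 = 0.375.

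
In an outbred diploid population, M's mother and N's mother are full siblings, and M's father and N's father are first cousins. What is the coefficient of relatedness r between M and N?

0.15625

Wright's path rule: contributions from independent ancestry routes add.
M and N are related in two ways: first cousins through their mothers (r = 1/8) and second cousins through their fathers (r = 1/32).
r = 1/8 + 1/32 = 5/32 = 0.15625.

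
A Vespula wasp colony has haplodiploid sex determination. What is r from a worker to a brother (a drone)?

Her haploid brother carries none of their father's genes and a random half of their mother's genome; that half matches the maternal half of her own genome with probability 1/2: r = 1/2 · 1/2 = 1/4.

0.25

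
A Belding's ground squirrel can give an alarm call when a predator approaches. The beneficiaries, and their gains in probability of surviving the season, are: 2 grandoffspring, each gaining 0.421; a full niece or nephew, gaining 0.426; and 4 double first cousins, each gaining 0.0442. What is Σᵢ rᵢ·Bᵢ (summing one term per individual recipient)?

r to a grandoffspring = 0.25 (two parent–offspring links: r = (1/2)^2 = 1/4).
r to a full niece or nephew = 0.25 (full aunt/uncle↔niece/nephew: two paths of length 3 through the shared grandparent pair: r = 2·(1/2)^3 = 1/4).
r to a double first cousin = 0.25 (double first cousins share both grandparent pairs — four paths of length 4: r = 4·(1/2)^4 = 1/4).
Summing one r·B term per recipient: 2·0.25·0.421 + 1·0.25·0.426 + 4·0.25·0.0442 = 0.3612.

0.3612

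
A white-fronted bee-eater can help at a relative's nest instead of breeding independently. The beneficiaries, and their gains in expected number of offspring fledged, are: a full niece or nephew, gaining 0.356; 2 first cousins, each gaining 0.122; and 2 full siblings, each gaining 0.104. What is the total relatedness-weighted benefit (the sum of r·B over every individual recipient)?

r to a full niece or nephew = 1/4 (full aunt/uncle↔niece/nephew: two paths of length 3 through the shared grandparent pair: r = 2·(1/2)^3 = 1/4).
r to a first cousin = 0.125 (first cousins share one grandparent pair — two paths of length 4: r = 2·(1/2)^4 = 1/8).
r to a full sibling = 1/2 (full sibs share both parents — two paths of length 2: r = 2·(1/2)^2 = 1/2).
Summing one r·B term per recipient: 1·0.25·0.356 + 2·0.125·0.122 + 2·0.5·0.104 = 0.2235.

0.2235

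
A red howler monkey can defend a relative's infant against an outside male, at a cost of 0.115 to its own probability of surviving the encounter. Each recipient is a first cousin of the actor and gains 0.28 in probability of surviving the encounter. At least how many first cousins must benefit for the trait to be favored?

r to a first cousin = 0.125 (first cousins share one grandparent pair — two paths of length 4: r = 2·(1/2)^4 = 1/8).
Hamilton's rule: n·r·B > C  ⇒  n > C/(r·B) = 0.115/(0.125·0.28) = 3.286.
The smallest integer exceeding 3.286 is 4.

4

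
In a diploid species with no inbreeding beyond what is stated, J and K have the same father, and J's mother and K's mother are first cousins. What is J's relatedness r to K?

Relatedness sums over independent paths through distinct common ancestors.
J and K are related in two ways: half-sibs through their shared father (r = 1/4) and second cousins through their mothers (r = 1/32).
r = 1/4 + 1/32 = 0.28125.

0.28125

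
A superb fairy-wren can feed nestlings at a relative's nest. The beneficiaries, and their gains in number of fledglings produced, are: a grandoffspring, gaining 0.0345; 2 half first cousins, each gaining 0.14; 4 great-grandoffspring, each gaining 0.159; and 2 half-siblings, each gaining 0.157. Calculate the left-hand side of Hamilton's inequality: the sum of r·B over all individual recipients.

0.184125

r to a grandoffspring = 0.25 (two parent–offspring links: r = (1/2)^2 = 1/4).
r to a half first cousin = 1/16 (half first cousins share one grandparent — one path of length 4: r = (1/2)^4 = 1/16).
r to a great-grandoffspring = 1/8 (three parent–offspring links: r = (1/2)^3 = 1/8).
r to a half-sibling = 0.25 (half-sibs share one parent — one path of length 2: r = (1/2)^2 = 1/4).
Summing one r·B term per recipient: 1·0.25·0.0345 + 2·0.0625·0.14 + 4·0.125·0.159 + 2·0.25·0.157 = 0.184125.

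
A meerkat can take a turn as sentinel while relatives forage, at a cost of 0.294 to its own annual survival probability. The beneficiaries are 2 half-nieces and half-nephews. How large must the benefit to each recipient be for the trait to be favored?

1.176

r to a half-niece or half-nephew = 0.125 (half-aunt/uncle↔niece/nephew: one path of length 3: r = (1/2)^3 = 1/8).
Hamilton's rule with n recipients of equal r: n·r·B > C, so B > C/(n·r) = 0.294/(2·0.125) = 1.176.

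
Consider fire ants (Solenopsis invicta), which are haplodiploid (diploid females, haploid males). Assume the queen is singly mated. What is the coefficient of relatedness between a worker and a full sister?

0.75

Haplodiploid full sisters inherit their father's entire haploid genome identically (contributing 1/2) and on average half of their mother's contribution (1/2 · 1/2 = 1/4); r = 1/2 + 1/4 = 3/4.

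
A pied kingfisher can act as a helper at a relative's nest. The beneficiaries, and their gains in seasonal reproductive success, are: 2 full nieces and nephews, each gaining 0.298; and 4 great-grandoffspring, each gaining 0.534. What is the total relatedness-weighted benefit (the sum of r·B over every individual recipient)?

r to a full niece or nephew = 1/4 (full aunt/uncle↔niece/nephew: two paths of length 3 through the shared grandparent pair: r = 2·(1/2)^3 = 1/4).
r to a great-grandoffspring = 0.125 (three parent–offspring links: r = (1/2)^3 = 1/8).
Summing one r·B term per recipient: 2·0.25·0.298 + 4·0.125·0.534 = 0.416.

0.416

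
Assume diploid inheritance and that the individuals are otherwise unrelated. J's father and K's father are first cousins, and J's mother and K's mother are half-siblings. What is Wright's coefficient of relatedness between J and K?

0.09375

Wright's path rule: contributions from independent ancestry routes add.
J and K are related in two ways: second cousins through their fathers (r = 1/32) and half first cousins through their mothers (r = 1/16).
r = 1/32 + 1/16 = 0.09375.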